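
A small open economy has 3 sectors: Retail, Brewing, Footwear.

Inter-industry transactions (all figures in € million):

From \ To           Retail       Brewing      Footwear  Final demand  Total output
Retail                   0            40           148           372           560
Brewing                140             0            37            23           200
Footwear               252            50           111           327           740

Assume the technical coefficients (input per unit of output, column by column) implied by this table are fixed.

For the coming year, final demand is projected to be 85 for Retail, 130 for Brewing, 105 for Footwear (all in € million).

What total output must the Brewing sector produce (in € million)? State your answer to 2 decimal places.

Technical coefficients a_ij = z_ij / X_j:
  a_11 = 0/560 = 0.00, a_21 = 140/560 = 0.25, a_31 = 252/560 = 0.45
  a_12 = 40/200 = 0.20, a_22 = 0/200 = 0.00, a_32 = 50/200 = 0.25
  a_13 = 148/740 = 0.20, a_23 = 37/740 = 0.05, a_33 = 111/740 = 0.15
I − A =
  [   1.00    -0.20    -0.20]
  [  -0.25     1.00    -0.05]
  [  -0.45    -0.25     0.85]
Cofactors of I−A, C_ij = (−1)^(i+j)·(minor ij) (rows/columns in the sector order above):
  C_11 = (1.00)(0.85) − (-0.05)(-0.25) = 0.8375
  C_12 = −[(-0.25)(0.85) − (-0.05)(-0.45)] = 0.2350
  C_13 = (-0.25)(-0.25) − (1.00)(-0.45) = 0.5125
  C_21 = −[(-0.20)(0.85) − (-0.20)(-0.25)] = 0.2200
  C_22 = (1.00)(0.85) − (-0.20)(-0.45) = 0.7600
  C_23 = −[(1.00)(-0.25) − (-0.20)(-0.45)] = 0.3400
  C_31 = (-0.20)(-0.05) − (-0.20)(1.00) = 0.2100
  C_32 = −[(1.00)(-0.05) − (-0.20)(-0.25)] = 0.1000
  C_33 = (1.00)(1.00) − (-0.20)(-0.25) = 0.9500
det(I−A) = Σ_j (I−A)_1j·C_1j = (1.00)(0.8375) + (-0.20)(0.2350) + (-0.20)(0.5125) = 0.6880
adj(I−A) = Cᵀ =
  [ 0.8375   0.2200   0.2100]
  [ 0.2350   0.7600   0.1000]
  [ 0.5125   0.3400   0.9500]
(I − A)⁻¹ = adj(I−A) / det(I−A) ≈
  [   1.2173     0.3198     0.3052]
  [   0.3416     1.1047     0.1453]
  [   0.7449     0.4942     1.3808]
x = (I − A)⁻¹ d = adj(I−A)·d / det(I−A), with det(I−A) = 0.6880:
  x_1 = (0.8375·85 + 0.2200·130 + 0.2100·105) / 0.6880 = 121.8375 / 0.6880 ≈ 177.09
  x_2 = (0.2350·85 + 0.7600·130 + 0.1000·105) / 0.6880 = 129.275 / 0.6880 ≈ 187.90
  x_3 = (0.5125·85 + 0.3400·130 + 0.9500·105) / 0.6880 = 187.5125 / 0.6880 ≈ 272.55

x_2 = 187.90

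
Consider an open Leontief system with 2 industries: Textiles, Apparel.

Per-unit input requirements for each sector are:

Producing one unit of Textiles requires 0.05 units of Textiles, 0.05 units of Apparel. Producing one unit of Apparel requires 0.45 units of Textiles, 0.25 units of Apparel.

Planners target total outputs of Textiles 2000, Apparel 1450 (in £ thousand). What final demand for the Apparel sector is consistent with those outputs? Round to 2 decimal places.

I − A =
  [   0.95    -0.45]
  [  -0.05     0.75]
d = (I − A) x:
  d_T = (+0.95)·2000 + (-0.45)·1450 = 1247.50
  d_A = (-0.05)·2000 + (+0.75)·1450 = 987.50

d_A = 987.50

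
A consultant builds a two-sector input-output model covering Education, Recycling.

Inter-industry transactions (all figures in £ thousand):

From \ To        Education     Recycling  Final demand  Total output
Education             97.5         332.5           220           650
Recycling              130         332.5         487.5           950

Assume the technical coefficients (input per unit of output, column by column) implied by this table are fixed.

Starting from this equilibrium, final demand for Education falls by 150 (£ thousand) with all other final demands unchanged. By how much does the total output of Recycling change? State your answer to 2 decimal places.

Technical coefficients a_ij = z_ij / X_j:
  a_11 = 97.5/650 = 0.15, a_21 = 130/650 = 0.20
  a_12 = 332.5/950 = 0.35, a_22 = 332.5/950 = 0.35
I − A =
  [   0.85    -0.35]
  [  -0.20     0.65]
det(I−A) = (0.85)(0.65) − (-0.35)(-0.20) = 0.4825
adj(I−A) = [[0.65, 0.35], [0.20, 0.85]]
(I − A)⁻¹ = adj(I−A) / det(I−A) ≈
  [   1.3472     0.7254]
  [   0.4145     1.7617]
Δx = (I − A)⁻¹ Δd with Δd having -150 in the Education component and 0 elsewhere.
So Δx_2 = L_21 · (-150), where L_21 = adj(I−A)_21 / det(I−A) = 0.20 / 0.4825.
Δx_2 = 0.20 × (-150) / 0.4825 = -30.00 / 0.4825 ≈ -62.18.

Δx_2 = -62.18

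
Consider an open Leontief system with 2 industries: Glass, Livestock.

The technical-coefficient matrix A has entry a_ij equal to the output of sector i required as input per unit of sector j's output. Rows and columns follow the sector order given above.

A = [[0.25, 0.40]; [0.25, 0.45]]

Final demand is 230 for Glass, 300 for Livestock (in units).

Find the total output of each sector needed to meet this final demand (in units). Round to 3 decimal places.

I − A =
  [   0.75    -0.40]
  [  -0.25     0.55]
det(I−A) = (0.75)(0.55) − (-0.40)(-0.25) = 0.3125
adj(I−A) = [[0.55, 0.40], [0.25, 0.75]]
(I − A)⁻¹ = adj(I−A) / det(I−A) ≈
  [   1.7600     1.2800]
  [   0.8000     2.4000]
x = (I − A)⁻¹ d = adj(I−A)·d / det(I−A), with det(I−A) = 0.3125:
  x_G = (0.55·230 + 0.40·300) / 0.3125 = 246.50 / 0.3125 = 788.800
  x_L = (0.25·230 + 0.75·300) / 0.3125 = 282.50 / 0.3125 = 904.000

x_G = 788.800, x_L = 904.000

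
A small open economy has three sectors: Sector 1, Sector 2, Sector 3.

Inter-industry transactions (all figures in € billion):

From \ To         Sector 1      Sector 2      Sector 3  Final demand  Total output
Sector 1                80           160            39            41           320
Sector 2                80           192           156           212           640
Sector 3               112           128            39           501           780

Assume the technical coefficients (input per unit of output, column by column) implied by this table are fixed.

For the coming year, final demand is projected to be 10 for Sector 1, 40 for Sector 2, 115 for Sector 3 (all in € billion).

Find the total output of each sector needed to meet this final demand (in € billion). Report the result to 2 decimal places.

Technical coefficients a_ij = z_ij / X_j:
  a_11 = 80/320 = 0.25, a_21 = 80/320 = 0.25, a_31 = 112/320 = 0.35
  a_12 = 160/640 = 0.25, a_22 = 192/640 = 0.30, a_32 = 128/640 = 0.20
  a_13 = 39/780 = 0.05, a_23 = 156/780 = 0.20, a_33 = 39/780 = 0.05
I − A =
  [   0.75    -0.25    -0.05]
  [  -0.25     0.70    -0.20]
  [  -0.35    -0.20     0.95]
Cofactors of I−A, C_ij = (−1)^(i+j)·(minor ij) (rows/columns in the sector order above):
  C_11 = (0.70)(0.95) − (-0.20)(-0.20) = 0.6250
  C_12 = −[(-0.25)(0.95) − (-0.20)(-0.35)] = 0.3075
  C_13 = (-0.25)(-0.20) − (0.70)(-0.35) = 0.2950
  C_21 = −[(-0.25)(0.95) − (-0.05)(-0.20)] = 0.2475
  C_22 = (0.75)(0.95) − (-0.05)(-0.35) = 0.6950
  C_23 = −[(0.75)(-0.20) − (-0.25)(-0.35)] = 0.2375
  C_31 = (-0.25)(-0.20) − (-0.05)(0.70) = 0.0850
  C_32 = −[(0.75)(-0.20) − (-0.05)(-0.25)] = 0.1625
  C_33 = (0.75)(0.70) − (-0.25)(-0.25) = 0.4625
det(I−A) = Σ_j (I−A)_1j·C_1j = (0.75)(0.6250) + (-0.25)(0.3075) + (-0.05)(0.2950) = 0.377125
adj(I−A) = Cᵀ =
  [ 0.6250   0.2475   0.0850]
  [ 0.3075   0.6950   0.1625]
  [ 0.2950   0.2375   0.4625]
(I − A)⁻¹ = adj(I−A) / det(I−A) ≈
  [   1.6573     0.6563     0.2254]
  [   0.8154     1.8429     0.4309]
  [   0.7822     0.6298     1.2264]
x = (I − A)⁻¹ d = adj(I−A)·d / det(I−A), with det(I−A) = 0.377125:
  x_1 = (0.6250·10 + 0.2475·40 + 0.0850·115) / 0.377125 = 25.925 / 0.377125 ≈ 68.74
  x_2 = (0.3075·10 + 0.6950·40 + 0.1625·115) / 0.377125 = 49.5625 / 0.377125 ≈ 131.42
  x_3 = (0.2950·10 + 0.2375·40 + 0.4625·115) / 0.377125 = 65.6375 / 0.377125 ≈ 174.05

x_1 = 68.74, x_2 = 131.42, x_3 = 174.05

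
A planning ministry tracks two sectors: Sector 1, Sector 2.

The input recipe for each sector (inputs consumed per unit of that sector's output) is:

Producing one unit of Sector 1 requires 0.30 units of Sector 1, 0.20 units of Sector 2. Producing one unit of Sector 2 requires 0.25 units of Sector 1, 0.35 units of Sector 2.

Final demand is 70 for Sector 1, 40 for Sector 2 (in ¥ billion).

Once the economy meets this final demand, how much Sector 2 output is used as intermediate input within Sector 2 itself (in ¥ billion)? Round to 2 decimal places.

I − A =
  [   0.70    -0.25]
  [  -0.20     0.65]
det(I−A) = (0.70)(0.65) − (-0.25)(-0.20) = 0.4050
adj(I−A) = [[0.65, 0.25], [0.20, 0.70]]
(I − A)⁻¹ = adj(I−A) / det(I−A) ≈
  [   1.6049     0.6173]
  [   0.4938     1.7284]
First solve x = (I − A)⁻¹ d = adj(I−A)·d / det(I−A); in particular x_2 = (0.20·70 + 0.70·40) / 0.4050 = 42.00 / 0.4050 ≈ 103.7037.
Intermediate flow from 2 to 2: z_22 = a_22 · x_2 = 0.35 × 42.00 / 0.4050 = 14.70 / 0.4050 ≈ 36.30.

z_22 = 36.30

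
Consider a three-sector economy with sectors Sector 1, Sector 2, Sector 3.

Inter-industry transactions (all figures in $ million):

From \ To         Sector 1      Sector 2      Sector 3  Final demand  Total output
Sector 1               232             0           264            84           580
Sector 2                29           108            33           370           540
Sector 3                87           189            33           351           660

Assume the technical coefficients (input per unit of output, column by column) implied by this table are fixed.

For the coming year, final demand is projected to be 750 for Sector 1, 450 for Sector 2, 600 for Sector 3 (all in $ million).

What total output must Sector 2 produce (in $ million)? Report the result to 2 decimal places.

x_2 = 770.17

Technical coefficients a_ij = z_ij / X_j:
  a_11 = 232/580 = 0.40, a_21 = 29/580 = 0.05, a_31 = 87/580 = 0.15
  a_12 = 0/540 = 0.00, a_22 = 108/540 = 0.20, a_32 = 189/540 = 0.35
  a_13 = 264/660 = 0.40, a_23 = 33/660 = 0.05, a_33 = 33/660 = 0.05
I − A =
  [   0.60     0.00    -0.40]
  [  -0.05     0.80    -0.05]
  [  -0.15    -0.35     0.95]
Cofactors of I−A, C_ij = (−1)^(i+j)·(minor ij) (rows/columns in the sector order above):
  C_11 = (0.80)(0.95) − (-0.05)(-0.35) = 0.7425
  C_12 = −[(-0.05)(0.95) − (-0.05)(-0.15)] = 0.0550
  C_13 = (-0.05)(-0.35) − (0.80)(-0.15) = 0.1375
  C_21 = −[(0.00)(0.95) − (-0.40)(-0.35)] = 0.1400
  C_22 = (0.60)(0.95) − (-0.40)(-0.15) = 0.5100
  C_23 = −[(0.60)(-0.35) − (0.00)(-0.15)] = 0.2100
  C_31 = (0.00)(-0.05) − (-0.40)(0.80) = 0.3200
  C_32 = −[(0.60)(-0.05) − (-0.40)(-0.05)] = 0.0500
  C_33 = (0.60)(0.80) − (0.00)(-0.05) = 0.4800
det(I−A) = Σ_j (I−A)_1j·C_1j = (0.60)(0.7425) + (0.00)(0.0550) + (-0.40)(0.1375) = 0.3905
adj(I−A) = Cᵀ =
  [ 0.7425   0.1400   0.3200]
  [ 0.0550   0.5100   0.0500]
  [ 0.1375   0.2100   0.4800]
(I − A)⁻¹ = adj(I−A) / det(I−A) ≈
  [   1.9014     0.3585     0.8195]
  [   0.1408     1.3060     0.1280]
  [   0.3521     0.5378     1.2292]
x = (I − A)⁻¹ d = adj(I−A)·d / det(I−A), with det(I−A) = 0.3905:
  x_1 = (0.7425·750 + 0.1400·450 + 0.3200·600) / 0.3905 = 811.875 / 0.3905 ≈ 2079.07
  x_2 = (0.0550·750 + 0.5100·450 + 0.0500·600) / 0.3905 = 300.75 / 0.3905 ≈ 770.17
  x_3 = (0.1375·750 + 0.2100·450 + 0.4800·600) / 0.3905 = 485.625 / 0.3905 ≈ 1243.60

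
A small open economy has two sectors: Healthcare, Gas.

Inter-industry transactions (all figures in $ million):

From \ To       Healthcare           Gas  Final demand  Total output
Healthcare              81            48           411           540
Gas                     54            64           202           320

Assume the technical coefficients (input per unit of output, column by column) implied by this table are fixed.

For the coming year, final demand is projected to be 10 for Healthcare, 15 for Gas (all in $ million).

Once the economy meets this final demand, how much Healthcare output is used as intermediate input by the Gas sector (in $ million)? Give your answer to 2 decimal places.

z_HG = 3.10

Technical coefficients a_ij = z_ij / X_j:
  a_HH = 81/540 = 0.15, a_GH = 54/540 = 0.10
  a_HG = 48/320 = 0.15, a_GG = 64/320 = 0.20
I − A =
  [   0.85    -0.15]
  [  -0.10     0.80]
det(I−A) = (0.85)(0.80) − (-0.15)(-0.10) = 0.6650
adj(I−A) = [[0.80, 0.15], [0.10, 0.85]]
(I − A)⁻¹ = adj(I−A) / det(I−A) ≈
  [   1.2030     0.2256]
  [   0.1504     1.2782]
First solve x = (I − A)⁻¹ d = adj(I−A)·d / det(I−A); in particular x_G = (0.10·10 + 0.85·15) / 0.6650 = 13.75 / 0.6650 ≈ 20.6767.
Intermediate flow from H to G: z_HG = a_HG · x_G = 0.15 × 13.75 / 0.6650 = 2.0625 / 0.6650 ≈ 3.10.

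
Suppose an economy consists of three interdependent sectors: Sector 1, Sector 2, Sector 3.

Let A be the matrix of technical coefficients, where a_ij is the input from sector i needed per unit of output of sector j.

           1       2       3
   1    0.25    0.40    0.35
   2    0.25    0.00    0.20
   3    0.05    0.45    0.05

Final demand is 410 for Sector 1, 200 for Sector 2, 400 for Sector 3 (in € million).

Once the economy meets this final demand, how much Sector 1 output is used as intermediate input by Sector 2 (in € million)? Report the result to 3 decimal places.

z_12 = 274.347

I − A =
  [   0.75    -0.40    -0.35]
  [  -0.25     1.00    -0.20]
  [  -0.05    -0.45     0.95]
Cofactors of I−A, C_ij = (−1)^(i+j)·(minor ij) (rows/columns in the sector order above):
  C_11 = (1.00)(0.95) − (-0.20)(-0.45) = 0.8600
  C_12 = −[(-0.25)(0.95) − (-0.20)(-0.05)] = 0.2475
  C_13 = (-0.25)(-0.45) − (1.00)(-0.05) = 0.1625
  C_21 = −[(-0.40)(0.95) − (-0.35)(-0.45)] = 0.5375
  C_22 = (0.75)(0.95) − (-0.35)(-0.05) = 0.6950
  C_23 = −[(0.75)(-0.45) − (-0.40)(-0.05)] = 0.3575
  C_31 = (-0.40)(-0.20) − (-0.35)(1.00) = 0.4300
  C_32 = −[(0.75)(-0.20) − (-0.35)(-0.25)] = 0.2375
  C_33 = (0.75)(1.00) − (-0.40)(-0.25) = 0.6500
det(I−A) = Σ_j (I−A)_1j·C_1j = (0.75)(0.8600) + (-0.40)(0.2475) + (-0.35)(0.1625) = 0.489125
adj(I−A) = Cᵀ =
  [ 0.8600   0.5375   0.4300]
  [ 0.2475   0.6950   0.2375]
  [ 0.1625   0.3575   0.6500]
(I − A)⁻¹ = adj(I−A) / det(I−A) ≈
  [   1.7582     1.0989     0.8791]
  [   0.5060     1.4209     0.4856]
  [   0.3322     0.7309     1.3289]
First solve x = (I − A)⁻¹ d = adj(I−A)·d / det(I−A); in particular x_2 = (0.2475·410 + 0.6950·200 + 0.2375·400) / 0.489125 = 335.475 / 0.489125 ≈ 685.86762.
Intermediate flow from 1 to 2: z_12 = a_12 · x_2 = 0.40 × 335.475 / 0.489125 = 134.19 / 0.489125 ≈ 274.347.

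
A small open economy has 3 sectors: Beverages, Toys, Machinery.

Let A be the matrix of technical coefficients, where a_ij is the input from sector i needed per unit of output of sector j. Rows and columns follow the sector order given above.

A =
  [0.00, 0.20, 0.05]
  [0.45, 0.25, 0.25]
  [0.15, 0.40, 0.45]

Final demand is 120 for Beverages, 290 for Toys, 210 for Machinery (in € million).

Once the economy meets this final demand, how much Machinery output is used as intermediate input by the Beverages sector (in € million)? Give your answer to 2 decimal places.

I − A =
  [   1.00    -0.20    -0.05]
  [  -0.45     0.75    -0.25]
  [  -0.15    -0.40     0.55]
Cofactors of I−A, C_ij = (−1)^(i+j)·(minor ij) (rows/columns in the sector order above):
  C_11 = (0.75)(0.55) − (-0.25)(-0.40) = 0.3125
  C_12 = −[(-0.45)(0.55) − (-0.25)(-0.15)] = 0.2850
  C_13 = (-0.45)(-0.40) − (0.75)(-0.15) = 0.2925
  C_21 = −[(-0.20)(0.55) − (-0.05)(-0.40)] = 0.1300
  C_22 = (1.00)(0.55) − (-0.05)(-0.15) = 0.5425
  C_23 = −[(1.00)(-0.40) − (-0.20)(-0.15)] = 0.4300
  C_31 = (-0.20)(-0.25) − (-0.05)(0.75) = 0.0875
  C_32 = −[(1.00)(-0.25) − (-0.05)(-0.45)] = 0.2725
  C_33 = (1.00)(0.75) − (-0.20)(-0.45) = 0.6600
det(I−A) = Σ_j (I−A)_1j·C_1j = (1.00)(0.3125) + (-0.20)(0.2850) + (-0.05)(0.2925) = 0.240875
adj(I−A) = Cᵀ =
  [ 0.3125   0.1300   0.0875]
  [ 0.2850   0.5425   0.2725]
  [ 0.2925   0.4300   0.6600]
(I − A)⁻¹ = adj(I−A) / det(I−A) ≈
  [   1.2974     0.5397     0.3633]
  [   1.1832     2.2522     1.1313]
  [   1.2143     1.7852     2.7400]
First solve x = (I − A)⁻¹ d = adj(I−A)·d / det(I−A); in particular x_1 = (0.3125·120 + 0.1300·290 + 0.0875·210) / 0.240875 = 93.575 / 0.240875 ≈ 388.4795.
Intermediate flow from 3 to 1: z_31 = a_31 · x_1 = 0.15 × 93.575 / 0.240875 = 14.03625 / 0.240875 ≈ 58.27.

z_31 = 58.27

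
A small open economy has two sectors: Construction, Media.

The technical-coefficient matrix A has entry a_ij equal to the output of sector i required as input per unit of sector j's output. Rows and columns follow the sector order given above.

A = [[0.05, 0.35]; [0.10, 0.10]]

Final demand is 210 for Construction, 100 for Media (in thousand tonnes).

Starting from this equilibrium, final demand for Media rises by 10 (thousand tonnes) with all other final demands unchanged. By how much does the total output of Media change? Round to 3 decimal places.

Δx_M = 11.585

I − A =
  [   0.95    -0.35]
  [  -0.10     0.90]
det(I−A) = (0.95)(0.90) − (-0.35)(-0.10) = 0.8200
adj(I−A) = [[0.90, 0.35], [0.10, 0.95]]
(I − A)⁻¹ = adj(I−A) / det(I−A) ≈
  [   1.0976     0.4268]
  [   0.1220     1.1585]
Δx = (I − A)⁻¹ Δd with Δd having +10 in the Media component and 0 elsewhere.
So Δx_M = L_MM · (+10), where L_MM = adj(I−A)_MM / det(I−A) = 0.95 / 0.8200.
Δx_M = 0.95 × (+10) / 0.8200 = 9.50 / 0.8200 ≈ 11.585.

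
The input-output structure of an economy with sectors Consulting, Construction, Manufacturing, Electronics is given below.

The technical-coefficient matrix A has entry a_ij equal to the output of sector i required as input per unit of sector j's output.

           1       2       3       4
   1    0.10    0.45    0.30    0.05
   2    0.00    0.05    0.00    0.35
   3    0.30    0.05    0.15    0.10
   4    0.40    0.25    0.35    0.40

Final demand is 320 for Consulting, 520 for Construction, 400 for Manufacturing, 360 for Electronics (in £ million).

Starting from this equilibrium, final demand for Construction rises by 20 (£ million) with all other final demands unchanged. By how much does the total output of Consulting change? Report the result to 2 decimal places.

Δx_1 = 26.06

I − A =
  [   0.90    -0.45    -0.30    -0.05]
  [   0.00     0.95     0.00    -0.35]
  [  -0.30    -0.05     0.85    -0.10]
  [  -0.40    -0.25    -0.35     0.60]
Compute the cofactors C_ij = (−1)^(i+j)·(3×3 minor ij) of I−A; the adjugate is their transpose:
adj(I−A) = Cᵀ =
  [ 0.37075   0.24175   0.21650   0.20800]
  [ 0.15575   0.33925   0.15225   0.23625]
  [ 0.18975   0.15125   0.35225   0.16275]
  [ 0.42275   0.39075   0.41325   0.64125]
det(I−A) = Σ_j (I−A)_1j·C_1j = (0.90)(0.37075) + (-0.45)(0.15575) + (-0.30)(0.18975) + (-0.05)(0.42275) = 0.185525
(I − A)⁻¹ = adj(I−A) / det(I−A) ≈
  [   1.9984     1.3031     1.1670     1.1211]
  [   0.8395     1.8286     0.8206     1.2734]
  [   1.0228     0.8153     1.8987     0.8772]
  [   2.2787     2.1062     2.2275     3.4564]
Δx = (I − A)⁻¹ Δd with Δd having +20 in the Construction component and 0 elsewhere.
So Δx_1 = L_12 · (+20), where L_12 = adj(I−A)_12 / det(I−A) = 0.24175 / 0.185525.
Δx_1 = 0.24175 × (+20) / 0.185525 = 4.835 / 0.185525 ≈ 26.06.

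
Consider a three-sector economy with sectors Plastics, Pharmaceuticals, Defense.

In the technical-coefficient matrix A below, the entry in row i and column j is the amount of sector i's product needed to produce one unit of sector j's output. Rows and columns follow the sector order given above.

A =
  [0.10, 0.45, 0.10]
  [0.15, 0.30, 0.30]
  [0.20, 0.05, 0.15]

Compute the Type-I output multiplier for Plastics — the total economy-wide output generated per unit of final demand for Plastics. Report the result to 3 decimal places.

m_1 = 2.164

I − A =
  [   0.90    -0.45    -0.10]
  [  -0.15     0.70    -0.30]
  [  -0.20    -0.05     0.85]
Cofactors of I−A, C_ij = (−1)^(i+j)·(minor ij) (rows/columns in the sector order above):
  C_11 = (0.70)(0.85) − (-0.30)(-0.05) = 0.5800
  C_12 = −[(-0.15)(0.85) − (-0.30)(-0.20)] = 0.1875
  C_13 = (-0.15)(-0.05) − (0.70)(-0.20) = 0.1475
  C_21 = −[(-0.45)(0.85) − (-0.10)(-0.05)] = 0.3875
  C_22 = (0.90)(0.85) − (-0.10)(-0.20) = 0.7450
  C_23 = −[(0.90)(-0.05) − (-0.45)(-0.20)] = 0.1350
  C_31 = (-0.45)(-0.30) − (-0.10)(0.70) = 0.2050
  C_32 = −[(0.90)(-0.30) − (-0.10)(-0.15)] = 0.2850
  C_33 = (0.90)(0.70) − (-0.45)(-0.15) = 0.5625
det(I−A) = Σ_j (I−A)_1j·C_1j = (0.90)(0.5800) + (-0.45)(0.1875) + (-0.10)(0.1475) = 0.422875
adj(I−A) = Cᵀ =
  [ 0.5800   0.3875   0.2050]
  [ 0.1875   0.7450   0.2850]
  [ 0.1475   0.1350   0.5625]
(I − A)⁻¹ = adj(I−A) / det(I−A) ≈
  [   1.3716     0.9163     0.4848]
  [   0.4434     1.7617     0.6740]
  [   0.3488     0.3192     1.3302]
The output multiplier for sector j is the column-j sum of the Leontief inverse (I − A)⁻¹ = adj(I−A) / det(I−A).
Column 1 of adj(I−A): (0.5800, 0.1875, 0.1475); det(I−A) = 0.422875.
m_1 = (0.5800 + 0.1875 + 0.1475) / 0.422875 = 0.915 / 0.422875 ≈ 2.164.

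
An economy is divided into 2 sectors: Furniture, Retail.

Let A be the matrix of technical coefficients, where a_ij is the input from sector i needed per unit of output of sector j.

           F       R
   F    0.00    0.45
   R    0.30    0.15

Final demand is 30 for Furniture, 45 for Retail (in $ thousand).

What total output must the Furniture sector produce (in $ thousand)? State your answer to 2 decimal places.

x_F = 63.99

I − A =
  [   1.00    -0.45]
  [  -0.30     0.85]
det(I−A) = (1.00)(0.85) − (-0.45)(-0.30) = 0.7150
adj(I−A) = [[0.85, 0.45], [0.30, 1.00]]
(I − A)⁻¹ = adj(I−A) / det(I−A) ≈
  [   1.1888     0.6294]
  [   0.4196     1.3986]
x = (I − A)⁻¹ d = adj(I−A)·d / det(I−A), with det(I−A) = 0.7150:
  x_F = (0.85·30 + 0.45·45) / 0.7150 = 45.75 / 0.7150 ≈ 63.99
  x_R = (0.30·30 + 1.00·45) / 0.7150 = 54.00 / 0.7150 ≈ 75.52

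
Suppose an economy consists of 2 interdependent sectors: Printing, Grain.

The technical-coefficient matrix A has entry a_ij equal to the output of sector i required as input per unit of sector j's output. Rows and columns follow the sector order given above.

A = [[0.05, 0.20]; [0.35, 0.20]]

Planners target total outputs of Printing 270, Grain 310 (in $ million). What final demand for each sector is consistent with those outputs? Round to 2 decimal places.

I − A =
  [   0.95    -0.20]
  [  -0.35     0.80]
d = (I − A) x:
  d_1 = (+0.95)·270 + (-0.20)·310 = 194.50
  d_2 = (-0.35)·270 + (+0.80)·310 = 153.50

d_1 = 194.50, d_2 = 153.50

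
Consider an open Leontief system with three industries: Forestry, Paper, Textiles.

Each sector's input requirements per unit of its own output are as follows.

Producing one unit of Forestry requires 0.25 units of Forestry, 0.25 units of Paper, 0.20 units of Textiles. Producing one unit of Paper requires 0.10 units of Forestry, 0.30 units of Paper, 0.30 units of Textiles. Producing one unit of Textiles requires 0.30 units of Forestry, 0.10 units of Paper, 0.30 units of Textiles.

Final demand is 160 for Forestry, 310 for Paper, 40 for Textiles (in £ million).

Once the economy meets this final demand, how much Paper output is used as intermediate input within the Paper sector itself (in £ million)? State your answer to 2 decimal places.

z_PP = 208.45

I − A =
  [   0.75    -0.10    -0.30]
  [  -0.25     0.70    -0.10]
  [  -0.20    -0.30     0.70]
Cofactors of I−A, C_ij = (−1)^(i+j)·(minor ij) (rows/columns in the sector order above):
  C_11 = (0.70)(0.70) − (-0.10)(-0.30) = 0.4600
  C_12 = −[(-0.25)(0.70) − (-0.10)(-0.20)] = 0.1950
  C_13 = (-0.25)(-0.30) − (0.70)(-0.20) = 0.2150
  C_21 = −[(-0.10)(0.70) − (-0.30)(-0.30)] = 0.1600
  C_22 = (0.75)(0.70) − (-0.30)(-0.20) = 0.4650
  C_23 = −[(0.75)(-0.30) − (-0.10)(-0.20)] = 0.2450
  C_31 = (-0.10)(-0.10) − (-0.30)(0.70) = 0.2200
  C_32 = −[(0.75)(-0.10) − (-0.30)(-0.25)] = 0.1500
  C_33 = (0.75)(0.70) − (-0.10)(-0.25) = 0.5000
det(I−A) = Σ_j (I−A)_1j·C_1j = (0.75)(0.4600) + (-0.10)(0.1950) + (-0.30)(0.2150) = 0.2610
adj(I−A) = Cᵀ =
  [ 0.4600   0.1600   0.2200]
  [ 0.1950   0.4650   0.1500]
  [ 0.2150   0.2450   0.5000]
(I − A)⁻¹ = adj(I−A) / det(I−A) ≈
  [   1.7625     0.6130     0.8429]
  [   0.7471     1.7816     0.5747]
  [   0.8238     0.9387     1.9157]
First solve x = (I − A)⁻¹ d = adj(I−A)·d / det(I−A); in particular x_P = (0.1950·160 + 0.4650·310 + 0.1500·40) / 0.2610 = 181.35 / 0.2610 ≈ 694.8276.
Intermediate flow from P to P: z_PP = a_PP · x_P = 0.30 × 181.35 / 0.2610 = 54.405 / 0.2610 ≈ 208.45.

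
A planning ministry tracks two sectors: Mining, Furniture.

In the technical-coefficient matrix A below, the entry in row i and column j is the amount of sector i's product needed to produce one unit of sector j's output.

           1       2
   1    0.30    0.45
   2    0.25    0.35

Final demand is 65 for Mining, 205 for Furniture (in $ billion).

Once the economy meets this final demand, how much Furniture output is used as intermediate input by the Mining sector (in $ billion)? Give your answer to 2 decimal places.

I − A =
  [   0.70    -0.45]
  [  -0.25     0.65]
det(I−A) = (0.70)(0.65) − (-0.45)(-0.25) = 0.3425
adj(I−A) = [[0.65, 0.45], [0.25, 0.70]]
(I − A)⁻¹ = adj(I−A) / det(I−A) ≈
  [   1.8978     1.3139]
  [   0.7299     2.0438]
First solve x = (I − A)⁻¹ d = adj(I−A)·d / det(I−A); in particular x_1 = (0.65·65 + 0.45·205) / 0.3425 = 134.50 / 0.3425 ≈ 392.7007.
Intermediate flow from 2 to 1: z_21 = a_21 · x_1 = 0.25 × 134.50 / 0.3425 = 33.625 / 0.3425 ≈ 98.18.

z_21 = 98.18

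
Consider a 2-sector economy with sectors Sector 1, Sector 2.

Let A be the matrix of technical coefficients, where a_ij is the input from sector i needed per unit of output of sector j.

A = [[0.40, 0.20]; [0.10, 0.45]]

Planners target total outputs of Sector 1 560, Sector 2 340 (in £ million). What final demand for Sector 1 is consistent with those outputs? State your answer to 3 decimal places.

d_1 = 268.000

I − A =
  [   0.60    -0.20]
  [  -0.10     0.55]
d = (I − A) x:
  d_1 = (+0.60)·560 + (-0.20)·340 = 268.000
  d_2 = (-0.10)·560 + (+0.55)·340 = 131.000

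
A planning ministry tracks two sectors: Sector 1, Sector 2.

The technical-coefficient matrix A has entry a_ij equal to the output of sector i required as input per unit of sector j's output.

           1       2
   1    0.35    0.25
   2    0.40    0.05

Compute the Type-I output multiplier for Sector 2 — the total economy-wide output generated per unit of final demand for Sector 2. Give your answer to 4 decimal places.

m_2 = 1.7391

I − A =
  [   0.65    -0.25]
  [  -0.40     0.95]
det(I−A) = (0.65)(0.95) − (-0.25)(-0.40) = 0.5175
adj(I−A) = [[0.95, 0.25], [0.40, 0.65]]
(I − A)⁻¹ = adj(I−A) / det(I−A) ≈
  [   1.83575     0.48309]
  [   0.77295     1.25604]
The output multiplier for sector j is the column-j sum of the Leontief inverse (I − A)⁻¹ = adj(I−A) / det(I−A).
Column 2 of adj(I−A): (0.25, 0.65); det(I−A) = 0.5175.
m_2 = (0.25 + 0.65) / 0.5175 = 0.90 / 0.5175 ≈ 1.7391.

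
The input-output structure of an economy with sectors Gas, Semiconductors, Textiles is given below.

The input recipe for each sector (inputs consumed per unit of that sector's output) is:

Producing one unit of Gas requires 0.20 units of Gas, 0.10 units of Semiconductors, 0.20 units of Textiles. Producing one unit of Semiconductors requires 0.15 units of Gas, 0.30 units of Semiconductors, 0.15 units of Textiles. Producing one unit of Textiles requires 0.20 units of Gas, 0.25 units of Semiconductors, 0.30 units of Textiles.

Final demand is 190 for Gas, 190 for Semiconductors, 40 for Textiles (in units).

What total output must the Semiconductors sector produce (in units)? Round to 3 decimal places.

x_S = 416.613

I − A =
  [   0.80    -0.15    -0.20]
  [  -0.10     0.70    -0.25]
  [  -0.20    -0.15     0.70]
Cofactors of I−A, C_ij = (−1)^(i+j)·(minor ij) (rows/columns in the sector order above):
  C_11 = (0.70)(0.70) − (-0.25)(-0.15) = 0.4525
  C_12 = −[(-0.10)(0.70) − (-0.25)(-0.20)] = 0.1200
  C_13 = (-0.10)(-0.15) − (0.70)(-0.20) = 0.1550
  C_21 = −[(-0.15)(0.70) − (-0.20)(-0.15)] = 0.1350
  C_22 = (0.80)(0.70) − (-0.20)(-0.20) = 0.5200
  C_23 = −[(0.80)(-0.15) − (-0.15)(-0.20)] = 0.1500
  C_31 = (-0.15)(-0.25) − (-0.20)(0.70) = 0.1775
  C_32 = −[(0.80)(-0.25) − (-0.20)(-0.10)] = 0.2200
  C_33 = (0.80)(0.70) − (-0.15)(-0.10) = 0.5450
det(I−A) = Σ_j (I−A)_1j·C_1j = (0.80)(0.4525) + (-0.15)(0.1200) + (-0.20)(0.1550) = 0.3130
adj(I−A) = Cᵀ =
  [ 0.4525   0.1350   0.1775]
  [ 0.1200   0.5200   0.2200]
  [ 0.1550   0.1500   0.5450]
(I − A)⁻¹ = adj(I−A) / det(I−A) ≈
  [   1.4457     0.4313     0.5671]
  [   0.3834     1.6613     0.7029]
  [   0.4952     0.4792     1.7412]
x = (I − A)⁻¹ d = adj(I−A)·d / det(I−A), with det(I−A) = 0.3130:
  x_G = (0.4525·190 + 0.1350·190 + 0.1775·40) / 0.3130 = 118.725 / 0.3130 ≈ 379.313
  x_S = (0.1200·190 + 0.5200·190 + 0.2200·40) / 0.3130 = 130.40 / 0.3130 ≈ 416.613
  x_T = (0.1550·190 + 0.1500·190 + 0.5450·40) / 0.3130 = 79.75 / 0.3130 ≈ 254.792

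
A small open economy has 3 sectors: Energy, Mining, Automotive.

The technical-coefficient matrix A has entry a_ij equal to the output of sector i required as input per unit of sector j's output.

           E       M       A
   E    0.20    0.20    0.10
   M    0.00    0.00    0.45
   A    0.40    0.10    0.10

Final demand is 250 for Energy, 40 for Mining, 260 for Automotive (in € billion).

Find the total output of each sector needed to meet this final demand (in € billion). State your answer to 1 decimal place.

I − A =
  [   0.80    -0.20    -0.10]
  [   0.00     1.00    -0.45]
  [  -0.40    -0.10     0.90]
Cofactors of I−A, C_ij = (−1)^(i+j)·(minor ij) (rows/columns in the sector order above):
  C_11 = (1.00)(0.90) − (-0.45)(-0.10) = 0.8550
  C_12 = −[(0.00)(0.90) − (-0.45)(-0.40)] = 0.1800
  C_13 = (0.00)(-0.10) − (1.00)(-0.40) = 0.4000
  C_21 = −[(-0.20)(0.90) − (-0.10)(-0.10)] = 0.1900
  C_22 = (0.80)(0.90) − (-0.10)(-0.40) = 0.6800
  C_23 = −[(0.80)(-0.10) − (-0.20)(-0.40)] = 0.1600
  C_31 = (-0.20)(-0.45) − (-0.10)(1.00) = 0.1900
  C_32 = −[(0.80)(-0.45) − (-0.10)(0.00)] = 0.3600
  C_33 = (0.80)(1.00) − (-0.20)(0.00) = 0.8000
det(I−A) = Σ_j (I−A)_1j·C_1j = (0.80)(0.8550) + (-0.20)(0.1800) + (-0.10)(0.4000) = 0.6080
adj(I−A) = Cᵀ =
  [ 0.8550   0.1900   0.1900]
  [ 0.1800   0.6800   0.3600]
  [ 0.4000   0.1600   0.8000]
(I − A)⁻¹ = adj(I−A) / det(I−A) ≈
  [   1.4063     0.3125     0.3125]
  [   0.2961     1.1184     0.5921]
  [   0.6579     0.2632     1.3158]
x = (I − A)⁻¹ d = adj(I−A)·d / det(I−A), with det(I−A) = 0.6080:
  x_E = (0.8550·250 + 0.1900·40 + 0.1900·260) / 0.6080 = 270.75 / 0.6080 ≈ 445.3
  x_M = (0.1800·250 + 0.6800·40 + 0.3600·260) / 0.6080 = 165.80 / 0.6080 ≈ 272.7
  x_A = (0.4000·250 + 0.1600·40 + 0.8000·260) / 0.6080 = 314.40 / 0.6080 ≈ 517.1

x_E = 445.3, x_M = 272.7, x_A = 517.1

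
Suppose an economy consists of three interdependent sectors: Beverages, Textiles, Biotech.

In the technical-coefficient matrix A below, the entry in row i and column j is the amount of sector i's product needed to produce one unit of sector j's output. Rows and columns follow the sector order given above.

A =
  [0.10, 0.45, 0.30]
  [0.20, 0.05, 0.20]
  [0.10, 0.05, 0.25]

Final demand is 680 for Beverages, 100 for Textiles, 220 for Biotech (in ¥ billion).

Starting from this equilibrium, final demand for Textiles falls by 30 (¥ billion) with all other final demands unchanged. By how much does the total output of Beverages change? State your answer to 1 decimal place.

Δx_1 = -20.2

I − A =
  [   0.90    -0.45    -0.30]
  [  -0.20     0.95    -0.20]
  [  -0.10    -0.05     0.75]
Cofactors of I−A, C_ij = (−1)^(i+j)·(minor ij) (rows/columns in the sector order above):
  C_11 = (0.95)(0.75) − (-0.20)(-0.05) = 0.7025
  C_12 = −[(-0.20)(0.75) − (-0.20)(-0.10)] = 0.1700
  C_13 = (-0.20)(-0.05) − (0.95)(-0.10) = 0.1050
  C_21 = −[(-0.45)(0.75) − (-0.30)(-0.05)] = 0.3525
  C_22 = (0.90)(0.75) − (-0.30)(-0.10) = 0.6450
  C_23 = −[(0.90)(-0.05) − (-0.45)(-0.10)] = 0.0900
  C_31 = (-0.45)(-0.20) − (-0.30)(0.95) = 0.3750
  C_32 = −[(0.90)(-0.20) − (-0.30)(-0.20)] = 0.2400
  C_33 = (0.90)(0.95) − (-0.45)(-0.20) = 0.7650
det(I−A) = Σ_j (I−A)_1j·C_1j = (0.90)(0.7025) + (-0.45)(0.1700) + (-0.30)(0.1050) = 0.52425
adj(I−A) = Cᵀ =
  [ 0.7025   0.3525   0.3750]
  [ 0.1700   0.6450   0.2400]
  [ 0.1050   0.0900   0.7650]
(I − A)⁻¹ = adj(I−A) / det(I−A) ≈
  [   1.3400     0.6724     0.7153]
  [   0.3243     1.2303     0.4578]
  [   0.2003     0.1717     1.4592]
Δx = (I − A)⁻¹ Δd with Δd having -30 in the Textiles component and 0 elsewhere.
So Δx_1 = L_12 · (-30), where L_12 = adj(I−A)_12 / det(I−A) = 0.3525 / 0.52425.
Δx_1 = 0.3525 × (-30) / 0.52425 = -10.575 / 0.52425 ≈ -20.2.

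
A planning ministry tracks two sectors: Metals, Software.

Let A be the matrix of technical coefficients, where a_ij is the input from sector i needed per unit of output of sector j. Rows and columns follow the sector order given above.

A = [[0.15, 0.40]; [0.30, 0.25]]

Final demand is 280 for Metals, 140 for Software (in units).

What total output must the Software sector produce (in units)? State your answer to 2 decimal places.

I − A =
  [   0.85    -0.40]
  [  -0.30     0.75]
det(I−A) = (0.85)(0.75) − (-0.40)(-0.30) = 0.5175
adj(I−A) = [[0.75, 0.40], [0.30, 0.85]]
(I − A)⁻¹ = adj(I−A) / det(I−A) ≈
  [   1.4493     0.7729]
  [   0.5797     1.6425]
x = (I − A)⁻¹ d = adj(I−A)·d / det(I−A), with det(I−A) = 0.5175:
  x_M = (0.75·280 + 0.40·140) / 0.5175 = 266.00 / 0.5175 ≈ 514.01
  x_S = (0.30·280 + 0.85·140) / 0.5175 = 203.00 / 0.5175 ≈ 392.27

x_S = 392.27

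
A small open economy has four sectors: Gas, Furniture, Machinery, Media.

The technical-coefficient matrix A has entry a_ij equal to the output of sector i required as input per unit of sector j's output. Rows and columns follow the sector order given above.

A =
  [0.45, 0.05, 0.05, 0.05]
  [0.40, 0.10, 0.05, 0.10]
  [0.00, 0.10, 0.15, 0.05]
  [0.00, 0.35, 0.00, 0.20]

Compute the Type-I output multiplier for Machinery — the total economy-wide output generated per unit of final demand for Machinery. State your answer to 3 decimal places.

m_3 = 1.505

I − A =
  [   0.55    -0.05    -0.05    -0.05]
  [  -0.40     0.90    -0.05    -0.10]
  [   0.00    -0.10     0.85    -0.05]
  [   0.00    -0.35     0.00     0.80]
Compute the cofactors C_ij = (−1)^(i+j)·(3×3 minor ij) of I−A; the adjugate is their transpose:
adj(I−A) = Cᵀ =
  [ 0.577375   0.053750   0.037125   0.045125]
  [ 0.272000   0.374000   0.038000   0.066125]
  [ 0.039000   0.053625   0.353750   0.031250]
  [ 0.119000   0.163625   0.016625   0.399000]
det(I−A) = Σ_j (I−A)_1j·C_1j = (0.55)(0.577375) + (-0.05)(0.272000) + (-0.05)(0.039000) + (-0.05)(0.119000) = 0.29605625
(I − A)⁻¹ = adj(I−A) / det(I−A) ≈
  [   1.9502     0.1816     0.1254     0.1524]
  [   0.9187     1.2633     0.1284     0.2234]
  [   0.1317     0.1811     1.1949     0.1056]
  [   0.4020     0.5527     0.0562     1.3477]
The output multiplier for sector j is the column-j sum of the Leontief inverse (I − A)⁻¹ = adj(I−A) / det(I−A).
Column 3 of adj(I−A): (0.037125, 0.038000, 0.353750, 0.016625); det(I−A) = 0.29605625.
m_3 = (0.037125 + 0.038000 + 0.353750 + 0.016625) / 0.29605625 = 0.4455 / 0.29605625 ≈ 1.505.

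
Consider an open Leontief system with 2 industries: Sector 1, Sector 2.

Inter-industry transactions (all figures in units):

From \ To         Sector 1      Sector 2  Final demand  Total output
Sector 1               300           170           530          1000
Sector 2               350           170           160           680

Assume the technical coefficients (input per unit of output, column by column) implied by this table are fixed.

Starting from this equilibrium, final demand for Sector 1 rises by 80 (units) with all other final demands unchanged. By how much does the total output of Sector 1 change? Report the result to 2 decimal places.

Δx_1 = 137.14

Technical coefficients a_ij = z_ij / X_j:
  a_11 = 300/1000 = 0.30, a_21 = 350/1000 = 0.35
  a_12 = 170/680 = 0.25, a_22 = 170/680 = 0.25
I − A =
  [   0.70    -0.25]
  [  -0.35     0.75]
det(I−A) = (0.70)(0.75) − (-0.25)(-0.35) = 0.4375
adj(I−A) = [[0.75, 0.25], [0.35, 0.70]]
(I − A)⁻¹ = adj(I−A) / det(I−A) ≈
  [   1.7143     0.5714]
  [   0.8000     1.6000]
Δx = (I − A)⁻¹ Δd with Δd having +80 in the Sector 1 component and 0 elsewhere.
So Δx_1 = L_11 · (+80), where L_11 = adj(I−A)_11 / det(I−A) = 0.75 / 0.4375.
Δx_1 = 0.75 × (+80) / 0.4375 = 60.00 / 0.4375 ≈ 137.14.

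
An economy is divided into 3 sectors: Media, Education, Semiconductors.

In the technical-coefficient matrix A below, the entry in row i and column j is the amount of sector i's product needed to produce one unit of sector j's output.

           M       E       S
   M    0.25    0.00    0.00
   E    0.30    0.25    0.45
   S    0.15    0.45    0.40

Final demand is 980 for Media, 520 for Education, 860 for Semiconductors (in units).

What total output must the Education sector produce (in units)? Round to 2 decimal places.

I − A =
  [   0.75     0.00     0.00]
  [  -0.30     0.75    -0.45]
  [  -0.15    -0.45     0.60]
Cofactors of I−A, C_ij = (−1)^(i+j)·(minor ij) (rows/columns in the sector order above):
  C_11 = (0.75)(0.60) − (-0.45)(-0.45) = 0.2475
  C_12 = −[(-0.30)(0.60) − (-0.45)(-0.15)] = 0.2475
  C_13 = (-0.30)(-0.45) − (0.75)(-0.15) = 0.2475
  C_21 = −[(0.00)(0.60) − (0.00)(-0.45)] = 0.0000
  C_22 = (0.75)(0.60) − (0.00)(-0.15) = 0.4500
  C_23 = −[(0.75)(-0.45) − (0.00)(-0.15)] = 0.3375
  C_31 = (0.00)(-0.45) − (0.00)(0.75) = 0.0000
  C_32 = −[(0.75)(-0.45) − (0.00)(-0.30)] = 0.3375
  C_33 = (0.75)(0.75) − (0.00)(-0.30) = 0.5625
det(I−A) = Σ_j (I−A)_1j·C_1j = (0.75)(0.2475) + (0.00)(0.2475) + (0.00)(0.2475) = 0.185625
adj(I−A) = Cᵀ =
  [ 0.2475   0.0000   0.0000]
  [ 0.2475   0.4500   0.3375]
  [ 0.2475   0.3375   0.5625]
(I − A)⁻¹ = adj(I−A) / det(I−A) ≈
  [   1.3333     0.0000     0.0000]
  [   1.3333     2.4242     1.8182]
  [   1.3333     1.8182     3.0303]
x = (I − A)⁻¹ d = adj(I−A)·d / det(I−A), with det(I−A) = 0.185625:
  x_M = (0.2475·980 + 0.0000·520 + 0.0000·860) / 0.185625 = 242.55 / 0.185625 ≈ 1306.67
  x_E = (0.2475·980 + 0.4500·520 + 0.3375·860) / 0.185625 = 766.80 / 0.185625 ≈ 4130.91
  x_S = (0.2475·980 + 0.3375·520 + 0.5625·860) / 0.185625 = 901.80 / 0.185625 ≈ 4858.18

x_E = 4130.91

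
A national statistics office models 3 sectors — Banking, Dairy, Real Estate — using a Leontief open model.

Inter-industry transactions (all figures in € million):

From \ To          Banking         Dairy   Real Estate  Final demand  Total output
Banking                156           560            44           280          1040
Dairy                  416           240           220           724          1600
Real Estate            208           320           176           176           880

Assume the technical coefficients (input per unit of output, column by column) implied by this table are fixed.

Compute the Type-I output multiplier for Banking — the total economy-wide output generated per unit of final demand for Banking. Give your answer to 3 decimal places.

Technical coefficients a_ij = z_ij / X_j:
  a_11 = 156/1040 = 0.15, a_21 = 416/1040 = 0.40, a_31 = 208/1040 = 0.20
  a_12 = 560/1600 = 0.35, a_22 = 240/1600 = 0.15, a_32 = 320/1600 = 0.20
  a_13 = 44/880 = 0.05, a_23 = 220/880 = 0.25, a_33 = 176/880 = 0.20
I − A =
  [   0.85    -0.35    -0.05]
  [  -0.40     0.85    -0.25]
  [  -0.20    -0.20     0.80]
Cofactors of I−A, C_ij = (−1)^(i+j)·(minor ij) (rows/columns in the sector order above):
  C_11 = (0.85)(0.80) − (-0.25)(-0.20) = 0.6300
  C_12 = −[(-0.40)(0.80) − (-0.25)(-0.20)] = 0.3700
  C_13 = (-0.40)(-0.20) − (0.85)(-0.20) = 0.2500
  C_21 = −[(-0.35)(0.80) − (-0.05)(-0.20)] = 0.2900
  C_22 = (0.85)(0.80) − (-0.05)(-0.20) = 0.6700
  C_23 = −[(0.85)(-0.20) − (-0.35)(-0.20)] = 0.2400
  C_31 = (-0.35)(-0.25) − (-0.05)(0.85) = 0.1300
  C_32 = −[(0.85)(-0.25) − (-0.05)(-0.40)] = 0.2325
  C_33 = (0.85)(0.85) − (-0.35)(-0.40) = 0.5825
det(I−A) = Σ_j (I−A)_1j·C_1j = (0.85)(0.6300) + (-0.35)(0.3700) + (-0.05)(0.2500) = 0.3935
adj(I−A) = Cᵀ =
  [ 0.6300   0.2900   0.1300]
  [ 0.3700   0.6700   0.2325]
  [ 0.2500   0.2400   0.5825]
(I − A)⁻¹ = adj(I−A) / det(I−A) ≈
  [   1.6010     0.7370     0.3304]
  [   0.9403     1.7027     0.5909]
  [   0.6353     0.6099     1.4803]
The output multiplier for sector j is the column-j sum of the Leontief inverse (I − A)⁻¹ = adj(I−A) / det(I−A).
Column 1 of adj(I−A): (0.6300, 0.3700, 0.2500); det(I−A) = 0.3935.
m_1 = (0.6300 + 0.3700 + 0.2500) / 0.3935 = 1.25 / 0.3935 ≈ 3.177.

m_1 = 3.177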